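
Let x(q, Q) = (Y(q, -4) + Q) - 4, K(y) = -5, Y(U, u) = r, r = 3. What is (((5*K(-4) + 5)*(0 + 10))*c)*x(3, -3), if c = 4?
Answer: 3200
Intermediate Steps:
Y(U, u) = 3
x(q, Q) = -1 + Q (x(q, Q) = (3 + Q) - 4 = -1 + Q)
(((5*K(-4) + 5)*(0 + 10))*c)*x(3, -3) = (((5*(-5) + 5)*(0 + 10))*4)*(-1 - 3) = (((-25 + 5)*10)*4)*(-4) = (-20*10*4)*(-4) = -200*4*(-4) = -800*(-4) = 3200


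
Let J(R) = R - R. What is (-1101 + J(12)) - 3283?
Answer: -4384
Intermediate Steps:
J(R) = 0
(-1101 + J(12)) - 3283 = (-1101 + 0) - 3283 = -1101 - 3283 = -4384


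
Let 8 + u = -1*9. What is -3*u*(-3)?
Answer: -153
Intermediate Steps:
u = -17 (u = -8 - 1*9 = -8 - 9 = -17)
-3*u*(-3) = -3*(-17)*(-3) = 51*(-3) = -153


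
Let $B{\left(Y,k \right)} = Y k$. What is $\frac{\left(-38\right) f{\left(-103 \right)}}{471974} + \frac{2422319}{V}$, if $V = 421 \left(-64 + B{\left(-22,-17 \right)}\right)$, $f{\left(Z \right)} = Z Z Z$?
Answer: $\frac{3281260008483}{30798663370} \approx 106.54$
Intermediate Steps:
$f{\left(Z \right)} = Z^{3}$ ($f{\left(Z \right)} = Z^{2} Z = Z^{3}$)
$V = 130510$ ($V = 421 \left(-64 - -374\right) = 421 \left(-64 + 374\right) = 421 \cdot 310 = 130510$)
$\frac{\left(-38\right) f{\left(-103 \right)}}{471974} + \frac{2422319}{V} = \frac{\left(-38\right) \left(-103\right)^{3}}{471974} + \frac{2422319}{130510} = \left(-38\right) \left(-1092727\right) \frac{1}{471974} + 2422319 \cdot \frac{1}{130510} = 41523626 \cdot \frac{1}{471974} + \frac{2422319}{130510} = \frac{20761813}{235987} + \frac{2422319}{130510} = \frac{3281260008483}{30798663370}$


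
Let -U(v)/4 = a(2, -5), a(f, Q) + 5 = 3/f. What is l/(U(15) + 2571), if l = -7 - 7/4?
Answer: -7/2068 ≈ -0.0033849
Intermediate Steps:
a(f, Q) = -5 + 3/f
U(v) = 14 (U(v) = -4*(-5 + 3/2) = -4*(-7/2) = 14)
l = -35/4 (l = -7 - 7*¼ = -7 - 7/4 = -35/4 ≈ -8.7500)
l/(U(15) + 2571) = -35/(4*(14 + 2571)) = -35/4/2585 = -35/4*1/2585 = -7/2068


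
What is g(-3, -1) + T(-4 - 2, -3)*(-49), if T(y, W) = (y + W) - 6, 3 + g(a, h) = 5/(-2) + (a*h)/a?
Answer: 1457/2 ≈ 728.50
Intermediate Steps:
g(a, h) = -11/2 + h (g(a, h) = -3 + (5/(-2) + (a*h)/a) = -3 + (5*(-½) + h) = -3 + (-5/2 + h) = -11/2 + h)
T(y, W) = -6 + W + y (T(y, W) = (W + y) - 6 = -6 + W + y)
g(-3, -1) + T(-4 - 2, -3)*(-49) = (-11/2 - 1) + (-6 - 3 + (-4 - 2))*(-49) = -13/2 + (-6 - 3 - 6)*(-49) = -13/2 - 15*(-49) = -13/2 + 735 = 1457/2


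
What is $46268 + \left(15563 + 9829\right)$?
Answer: $71660$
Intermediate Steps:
$46268 + \left(15563 + 9829\right) = 46268 + 25392 = 71660$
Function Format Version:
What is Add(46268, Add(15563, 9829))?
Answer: 71660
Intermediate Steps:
Add(46268, Add(15563, 9829)) = Add(46268, 25392) = 71660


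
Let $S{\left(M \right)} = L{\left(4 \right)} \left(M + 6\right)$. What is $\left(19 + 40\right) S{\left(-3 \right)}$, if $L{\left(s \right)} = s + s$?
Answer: $1416$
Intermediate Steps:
$L{\left(s \right)} = 2 s$
$S{\left(M \right)} = 48 + 8 M$ ($S{\left(M \right)} = 2 \cdot 4 \left(M + 6\right) = 8 \left(6 + M\right) = 48 + 8 M$)
$\left(19 + 40\right) S{\left(-3 \right)} = \left(19 + 40\right) \left(48 + 8 \left(-3\right)\right) = 59 \left(48 - 24\right) = 59 \cdot 24 = 1416$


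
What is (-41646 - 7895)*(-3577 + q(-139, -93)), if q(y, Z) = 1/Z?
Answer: 16480408142/93 ≈ 1.7721e+8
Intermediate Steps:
(-41646 - 7895)*(-3577 + q(-139, -93)) = (-41646 - 7895)*(-3577 + 1/(-93)) = -49541*(-3577 - 1/93) = -49541*(-332662/93) = 16480408142/93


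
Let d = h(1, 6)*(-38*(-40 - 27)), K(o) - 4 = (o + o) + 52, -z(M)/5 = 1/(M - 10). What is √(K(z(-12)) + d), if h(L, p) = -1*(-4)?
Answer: √1239095/11 ≈ 101.20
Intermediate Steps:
h(L, p) = 4
z(M) = -5/(-10 + M) (z(M) = -5/(M - 10) = -5/(-10 + M))
K(o) = 56 + 2*o (K(o) = 4 + ((o + o) + 52) = 4 + (2*o + 52) = 4 + (52 + 2*o) = 56 + 2*o)
d = 10184 (d = 4*(-38*(-40 - 27)) = 4*(-38*(-67)) = 4*2546 = 10184)
√(K(z(-12)) + d) = √((56 + 2*(-5/(-10 - 12))) + 10184) = √((56 + 2*(-5/(-22))) + 10184) = √((56 + 2*(-5*(-1/22))) + 10184) = √((56 + 2*(5/22)) + 10184) = √((56 + 5/11) + 10184) = √(621/11 + 10184) = √(112645/11) = √1239095/11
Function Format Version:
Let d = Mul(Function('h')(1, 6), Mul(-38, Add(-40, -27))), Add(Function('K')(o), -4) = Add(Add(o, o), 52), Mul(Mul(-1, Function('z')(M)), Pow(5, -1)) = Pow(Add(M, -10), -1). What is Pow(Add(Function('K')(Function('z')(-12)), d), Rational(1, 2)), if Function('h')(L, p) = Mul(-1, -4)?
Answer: Mul(Rational(1, 11), Pow(1239095, Rational(1, 2))) ≈ 101.20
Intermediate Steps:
Function('h')(L, p) = 4
Function('z')(M) = Mul(-5, Pow(Add(-10, M), -1)) (Function('z')(M) = Mul(-5, Pow(Add(M, -10), -1)) = Mul(-5, Pow(Add(-10, M), -1)))
Function('K')(o) = Add(56, Mul(2, o)) (Function('K')(o) = Add(4, Add(Add(o, o), 52)) = Add(4, Add(Mul(2, o), 52)) = Add(4, Add(52, Mul(2, o))) = Add(56, Mul(2, o)))
d = 10184 (d = Mul(4, Mul(-38, Add(-40, -27))) = Mul(4, Mul(-38, -67)) = Mul(4, 2546) = 10184)
Pow(Add(Function('K')(Function('z')(-12)), d), Rational(1, 2)) = Pow(Add(Add(56, Mul(2, Mul(-5, Pow(Add(-10, -12), -1)))), 10184), Rational(1, 2)) = Pow(Add(Add(56, Mul(2, Mul(-5, Pow(-22, -1)))), 10184), Rational(1, 2)) = Pow(Add(Add(56, Mul(2, Mul(-5, Rational(-1, 22)))), 10184), Rational(1, 2)) = Pow(Add(Add(56, Mul(2, Rational(5, 22))), 10184), Rational(1, 2)) = Pow(Add(Add(56, Rational(5, 11)), 10184), Rational(1, 2)) = Pow(Add(Rational(621, 11), 10184), Rational(1, 2)) = Pow(Rational(112645, 11), Rational(1, 2)) = Mul(Rational(1, 11), Pow(1239095, Rational(1, 2)))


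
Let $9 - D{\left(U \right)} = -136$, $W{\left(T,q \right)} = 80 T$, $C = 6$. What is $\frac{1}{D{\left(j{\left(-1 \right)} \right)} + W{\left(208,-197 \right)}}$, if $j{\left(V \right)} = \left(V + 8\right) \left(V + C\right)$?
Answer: $\frac{1}{16785} \approx 5.9577 \cdot 10^{-5}$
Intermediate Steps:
$j{\left(V \right)} = \left(6 + V\right) \left(8 + V\right)$ ($j{\left(V \right)} = \left(V + 8\right) \left(V + 6\right) = \left(8 + V\right) \left(6 + V\right) = \left(6 + V\right) \left(8 + V\right)$)
$D{\left(U \right)} = 145$ ($D{\left(U \right)} = 9 - -136 = 9 + 136 = 145$)
$\frac{1}{D{\left(j{\left(-1 \right)} \right)} + W{\left(208,-197 \right)}} = \frac{1}{145 + 80 \cdot 208} = \frac{1}{145 + 16640} = \frac{1}{16785}$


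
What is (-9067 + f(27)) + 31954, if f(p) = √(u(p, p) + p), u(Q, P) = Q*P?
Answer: 22887 + 6*√21 ≈ 22915.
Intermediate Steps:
u(Q, P) = P*Q
f(p) = √(p + p²) (f(p) = √(p*p + p) = √(p² + p) = √(p + p²))
(-9067 + f(27)) + 31954 = (-9067 + √(27*(1 + 27))) + 31954 = (-9067 + √(27*28)) + 31954 = (-9067 + √756) + 31954 = (-9067 + 6*√21) + 31954 = 22887 + 6*√21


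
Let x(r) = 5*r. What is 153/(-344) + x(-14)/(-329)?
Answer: -3751/16168 ≈ -0.23200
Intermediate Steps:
153/(-344) + x(-14)/(-329) = 153/(-344) + (5*(-14))/(-329) = 153*(-1/344) - 70*(-1/329) = -153/344 + 10/47 = -3751/16168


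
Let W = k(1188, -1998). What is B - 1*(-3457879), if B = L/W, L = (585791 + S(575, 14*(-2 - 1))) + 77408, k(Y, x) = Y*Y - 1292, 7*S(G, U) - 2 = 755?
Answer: 17065264520553/4935182 ≈ 3.4579e+6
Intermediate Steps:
S(G, U) = 757/7 (S(G, U) = 2/7 + (⅐)*755 = 2/7 + 755/7 = 757/7)
k(Y, x) = -1292 + Y² (k(Y, x) = Y² - 1292 = -1292 + Y²)
L = 4643150/7 (L = (585791 + 757/7) + 77408 = 4101294/7 + 77408 = 4643150/7 ≈ 6.6331e+5)
W = 1410052 (W = -1292 + 1188² = -1292 + 1411344 = 1410052)
B = 2321575/4935182 (B = (4643150/7)/1410052 = (4643150/7)*(1/1410052) = 2321575/4935182 ≈ 0.47041)
B - 1*(-3457879) = 2321575/4935182 - 1*(-3457879) = 2321575/4935182 + 3457879 = 17065264520553/4935182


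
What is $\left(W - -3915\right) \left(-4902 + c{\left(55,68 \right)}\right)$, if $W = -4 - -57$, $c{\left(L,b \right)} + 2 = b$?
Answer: $-19189248$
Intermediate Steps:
$c{\left(L,b \right)} = -2 + b$
$W = 53$ ($W = -4 + 57 = 53$)
$\left(W - -3915\right) \left(-4902 + c{\left(55,68 \right)}\right) = \left(53 - -3915\right) \left(-4902 + \left(-2 + 68\right)\right) = \left(53 + 3915\right) \left(-4902 + 66\right) = 3968 \left(-4836\right) = -19189248$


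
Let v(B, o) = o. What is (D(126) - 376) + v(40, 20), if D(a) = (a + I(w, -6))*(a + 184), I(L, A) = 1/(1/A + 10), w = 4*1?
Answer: 2285396/59 ≈ 38736.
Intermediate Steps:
w = 4
I(L, A) = 1/(10 + 1/A)
D(a) = (184 + a)*(6/59 + a) (D(a) = (a - 6/(1 + 10*(-6)))*(a + 184) = (a - 6/(1 - 60))*(184 + a) = (a - 6/(-59))*(184 + a) = (a - 6*(-1/59))*(184 + a) = (a + 6/59)*(184 + a) = (6/59 + a)*(184 + a) = (184 + a)*(6/59 + a))
(D(126) - 376) + v(40, 20) = ((1104/59 + 126² + (10862/59)*126) - 376) + 20 = ((1104/59 + 15876 + 1368612/59) - 376) + 20 = (2306400/59 - 376) + 20 = 2284216/59 + 20 = 2285396/59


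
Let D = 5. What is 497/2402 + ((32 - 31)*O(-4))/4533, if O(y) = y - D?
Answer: 743761/3629422 ≈ 0.20493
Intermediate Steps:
O(y) = -5 + y (O(y) = y - 1*5 = y - 5 = -5 + y)
497/2402 + ((32 - 31)*O(-4))/4533 = 497/2402 + ((32 - 31)*(-5 - 4))/4533 = 497*(1/2402) + (1*(-9))*(1/4533) = 497/2402 - 9*1/4533 = 497/2402 - 3/1511 = 743761/3629422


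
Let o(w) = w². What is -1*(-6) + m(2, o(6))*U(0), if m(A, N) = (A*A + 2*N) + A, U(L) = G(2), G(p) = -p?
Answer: -150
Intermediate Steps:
U(L) = -2 (U(L) = -1*2 = -2)
m(A, N) = A + A² + 2*N (m(A, N) = (A² + 2*N) + A = A + A² + 2*N)
-1*(-6) + m(2, o(6))*U(0) = -1*(-6) + (2 + 2² + 2*6²)*(-2) = 6 + (2 + 4 + 2*36)*(-2) = 6 + (2 + 4 + 72)*(-2) = 6 + 78*(-2) = 6 - 156 = -150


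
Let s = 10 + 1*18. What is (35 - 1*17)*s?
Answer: 504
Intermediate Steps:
s = 28 (s = 10 + 18 = 28)
(35 - 1*17)*s = (35 - 1*17)*28 = (35 - 17)*28 = 18*28 = 504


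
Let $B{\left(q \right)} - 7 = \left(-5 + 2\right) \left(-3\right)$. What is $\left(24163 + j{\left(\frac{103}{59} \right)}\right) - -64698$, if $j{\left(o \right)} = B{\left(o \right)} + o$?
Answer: $\frac{5243846}{59} \approx 88879.0$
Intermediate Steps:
$B{\left(q \right)} = 16$ ($B{\left(q \right)} = 7 + \left(-5 + 2\right) \left(-3\right) = 7 - -9 = 7 + 9 = 16$)
$j{\left(o \right)} = 16 + o$
$\left(24163 + j{\left(\frac{103}{59} \right)}\right) - -64698 = \left(24163 + \left(16 + \frac{103}{59}\right)\right) - -64698 = \left(24163 + \left(16 + 103 \cdot \frac{1}{59}\right)\right) + 64698 = \left(24163 + \left(16 + \frac{103}{59}\right)\right) + 64698 = \left(24163 + \frac{1047}{59}\right) + 64698 = \frac{1426664}{59} + 64698 = \frac{5243846}{59}$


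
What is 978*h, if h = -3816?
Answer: -3732048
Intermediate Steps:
978*h = 978*(-3816) = -3732048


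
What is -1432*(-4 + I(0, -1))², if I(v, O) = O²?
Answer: -12888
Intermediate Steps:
-1432*(-4 + I(0, -1))² = -1432*(-4 + (-1)²)² = -1432*(-4 + 1)² = -1432*(-3)² = -1432*9 = -12888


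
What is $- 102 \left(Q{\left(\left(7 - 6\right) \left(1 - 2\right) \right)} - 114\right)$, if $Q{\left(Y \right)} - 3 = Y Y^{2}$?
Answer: $11424$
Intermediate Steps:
$Q{\left(Y \right)} = 3 + Y^{3}$ ($Q{\left(Y \right)} = 3 + Y Y^{2} = 3 + Y^{3}$)
$- 102 \left(Q{\left(\left(7 - 6\right) \left(1 - 2\right) \right)} - 114\right) = - 102 \left(\left(3 + \left(\left(7 - 6\right) \left(1 - 2\right)\right)^{3}\right) - 114\right) = - 102 \left(\left(3 + \left(1 \left(-1\right)\right)^{3}\right) - 114\right) = - 102 \left(\left(3 + \left(-1\right)^{3}\right) - 114\right) = - 102 \left(\left(3 - 1\right) - 114\right) = - 102 \left(2 - 114\right) = \left(-102\right) \left(-112\right) = 11424$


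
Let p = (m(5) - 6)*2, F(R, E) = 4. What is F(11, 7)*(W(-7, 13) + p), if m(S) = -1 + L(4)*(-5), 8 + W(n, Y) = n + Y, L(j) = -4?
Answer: 96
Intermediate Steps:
W(n, Y) = -8 + Y + n (W(n, Y) = -8 + (n + Y) = -8 + (Y + n) = -8 + Y + n)
m(S) = 19 (m(S) = -1 - 4*(-5) = -1 + 20 = 19)
p = 26 (p = (19 - 6)*2 = 13*2 = 26)
F(11, 7)*(W(-7, 13) + p) = 4*((-8 + 13 - 7) + 26) = 4*(-2 + 26) = 4*24 = 96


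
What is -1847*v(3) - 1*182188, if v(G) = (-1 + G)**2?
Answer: -189576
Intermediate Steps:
-1847*v(3) - 1*182188 = -1847*(-1 + 3)**2 - 1*182188 = -1847*2**2 - 182188 = -1847*4 - 182188 = -7388 - 182188 = -189576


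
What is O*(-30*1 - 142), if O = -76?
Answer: 13072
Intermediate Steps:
O*(-30*1 - 142) = -76*(-30*1 - 142) = -76*(-30 - 142) = -76*(-172) = 13072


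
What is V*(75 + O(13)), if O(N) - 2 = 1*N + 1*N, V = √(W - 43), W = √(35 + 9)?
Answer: 103*√(-43 + 2*√11) ≈ 621.14*I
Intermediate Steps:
W = 2*√11 (W = √44 = 2*√11 ≈ 6.6332)
V = √(-43 + 2*√11) (V = √(2*√11 - 43) = √(-43 + 2*√11) ≈ 6.0305*I)
O(N) = 2 + 2*N (O(N) = 2 + (1*N + 1*N) = 2 + (N + N) = 2 + 2*N)
V*(75 + O(13)) = √(-43 + 2*√11)*(75 + (2 + 2*13)) = √(-43 + 2*√11)*(75 + (2 + 26)) = √(-43 + 2*√11)*(75 + 28) = √(-43 + 2*√11)*103 = 103*√(-43 + 2*√11)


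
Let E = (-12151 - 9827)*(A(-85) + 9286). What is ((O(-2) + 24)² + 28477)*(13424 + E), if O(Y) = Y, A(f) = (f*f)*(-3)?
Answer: 7886047458226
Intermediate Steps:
A(f) = -3*f² (A(f) = f²*(-3) = -3*f²)
E = 272285442 (E = (-12151 - 9827)*(-3*(-85)² + 9286) = -21978*(-3*7225 + 9286) = -21978*(-21675 + 9286) = -21978*(-12389) = 272285442)
((O(-2) + 24)² + 28477)*(13424 + E) = ((-2 + 24)² + 28477)*(13424 + 272285442) = (22² + 28477)*272298866 = (484 + 28477)*272298866 = 28961*272298866 = 7886047458226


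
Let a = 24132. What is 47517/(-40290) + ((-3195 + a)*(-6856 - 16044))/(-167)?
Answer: 6439108893887/2242810 ≈ 2.8710e+6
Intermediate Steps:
47517/(-40290) + ((-3195 + a)*(-6856 - 16044))/(-167) = 47517/(-40290) + ((-3195 + 24132)*(-6856 - 16044))/(-167) = 47517*(-1/40290) + (20937*(-22900))*(-1/167) = -15839/13430 - 479457300*(-1/167) = -15839/13430 + 479457300/167 = 6439108893887/2242810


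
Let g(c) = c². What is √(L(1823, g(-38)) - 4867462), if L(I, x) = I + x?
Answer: I*√4864195 ≈ 2205.5*I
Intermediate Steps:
√(L(1823, g(-38)) - 4867462) = √((1823 + (-38)²) - 4867462) = √((1823 + 1444) - 4867462) = √(3267 - 4867462) = √(-4864195) = I*√4864195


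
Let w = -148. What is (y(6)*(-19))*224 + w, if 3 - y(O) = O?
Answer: 12620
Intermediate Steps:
y(O) = 3 - O
(y(6)*(-19))*224 + w = ((3 - 1*6)*(-19))*224 - 148 = ((3 - 6)*(-19))*224 - 148 = -3*(-19)*224 - 148 = 57*224 - 148 = 12768 - 148 = 12620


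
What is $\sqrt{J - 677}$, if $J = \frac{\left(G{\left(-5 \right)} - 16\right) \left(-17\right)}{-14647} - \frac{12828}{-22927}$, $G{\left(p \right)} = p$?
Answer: $\frac{2 i \sqrt{19071158442993994721}}{335811769} \approx 26.009 i$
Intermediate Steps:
$J = \frac{179706777}{335811769}$ ($J = \frac{\left(-5 - 16\right) \left(-17\right)}{-14647} - \frac{12828}{-22927} = \left(-21\right) \left(-17\right) \left(- \frac{1}{14647}\right) - - \frac{12828}{22927} = 357 \left(- \frac{1}{14647}\right) + \frac{12828}{22927} = - \frac{357}{14647} + \frac{12828}{22927} = \frac{179706777}{335811769} \approx 0.53514$)
$\sqrt{J - 677} = \sqrt{\frac{179706777}{335811769} - 677} = \sqrt{- \frac{227164860836}{335811769}} = \frac{2 i \sqrt{19071158442993994721}}{335811769}$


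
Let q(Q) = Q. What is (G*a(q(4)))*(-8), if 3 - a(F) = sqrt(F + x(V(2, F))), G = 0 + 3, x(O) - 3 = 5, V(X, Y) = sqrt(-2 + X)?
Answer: -72 + 48*sqrt(3) ≈ 11.138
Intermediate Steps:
x(O) = 8 (x(O) = 3 + 5 = 8)
G = 3
a(F) = 3 - sqrt(8 + F) (a(F) = 3 - sqrt(F + 8) = 3 - sqrt(8 + F))
(G*a(q(4)))*(-8) = (3*(3 - sqrt(8 + 4)))*(-8) = (3*(3 - sqrt(12)))*(-8) = (3*(3 - 2*sqrt(3)))*(-8) = (9 - 6*sqrt(3))*(-8) = -72 + 48*sqrt(3)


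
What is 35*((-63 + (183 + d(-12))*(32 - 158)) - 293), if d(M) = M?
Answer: -766570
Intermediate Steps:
35*((-63 + (183 + d(-12))*(32 - 158)) - 293) = 35*((-63 + (183 - 12)*(32 - 158)) - 293) = 35*((-63 + 171*(-126)) - 293) = 35*((-63 - 21546) - 293) = 35*(-21609 - 293) = 35*(-21902) = -766570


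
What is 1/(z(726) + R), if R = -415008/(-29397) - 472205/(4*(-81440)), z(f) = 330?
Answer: 638424448/220618362271 ≈ 0.0028938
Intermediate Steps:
R = 9938294431/638424448 (R = -415008*(-1/29397) - 472205/(-325760) = 138336/9799 - 472205*(-1/325760) = 138336/9799 + 94441/65152 = 9938294431/638424448 ≈ 15.567)
1/(z(726) + R) = 1/(330 + 9938294431/638424448) = 1/(220618362271/638424448) = 638424448/220618362271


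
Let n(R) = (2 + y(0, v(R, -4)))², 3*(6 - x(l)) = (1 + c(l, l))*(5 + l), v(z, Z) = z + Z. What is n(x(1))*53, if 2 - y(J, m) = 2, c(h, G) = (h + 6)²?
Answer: 212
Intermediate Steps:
c(h, G) = (6 + h)²
v(z, Z) = Z + z
y(J, m) = 0 (y(J, m) = 2 - 1*2 = 2 - 2 = 0)
x(l) = 6 - (1 + (6 + l)²)*(5 + l)/3
n(R) = 4 (n(R) = (2 + 0)² = 2² = 4)
n(x(1))*53 = 4*53 = 212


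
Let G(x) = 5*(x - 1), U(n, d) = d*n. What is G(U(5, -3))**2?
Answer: 6400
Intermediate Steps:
G(x) = -5 + 5*x (G(x) = 5*(-1 + x) = -5 + 5*x)
G(U(5, -3))**2 = (-5 + 5*(-3*5))**2 = (-5 + 5*(-15))**2 = (-5 - 75)**2 = (-80)**2 = 6400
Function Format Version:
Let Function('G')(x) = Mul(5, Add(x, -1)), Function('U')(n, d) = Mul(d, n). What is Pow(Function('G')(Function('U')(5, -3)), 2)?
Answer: 6400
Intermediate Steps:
Function('G')(x) = Add(-5, Mul(5, x)) (Function('G')(x) = Mul(5, Add(-1, x)) = Add(-5, Mul(5, x)))
Pow(Function('G')(Function('U')(5, -3)), 2) = Pow(Add(-5, Mul(5, Mul(-3, 5))), 2) = Pow(Add(-5, Mul(5, -15)), 2) = Pow(Add(-5, -75), 2) = Pow(-80, 2) = 6400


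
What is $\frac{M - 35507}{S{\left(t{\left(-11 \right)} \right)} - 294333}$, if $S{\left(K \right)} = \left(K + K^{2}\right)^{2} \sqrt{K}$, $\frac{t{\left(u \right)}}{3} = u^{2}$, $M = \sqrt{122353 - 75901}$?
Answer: $- \frac{267971329}{2837096139158891489841} - \frac{4483255279888 \sqrt{3}}{72746054850227986919} + \frac{105658 \sqrt{237}}{2837096139158891489841} + \frac{5303087328 \sqrt{79}}{72746054850227986919} \approx -1.061 \cdot 10^{-7}$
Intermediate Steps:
$M = 14 \sqrt{237}$ ($M = \sqrt{46452} = 14 \sqrt{237} \approx 215.53$)
$t{\left(u \right)} = 3 u^{2}$
$S{\left(K \right)} = \sqrt{K} \left(K + K^{2}\right)^{2}$
$\frac{M - 35507}{S{\left(t{\left(-11 \right)} \right)} - 294333} = \frac{14 \sqrt{237} - 35507}{\left(3 \left(-11\right)^{2}\right)^{\frac{5}{2}} \left(1 + 3 \left(-11\right)^{2}\right)^{2} - 294333} = \frac{-35507 + 14 \sqrt{237}}{\left(3 \cdot 121\right)^{\frac{5}{2}} \left(1 + 3 \cdot 121\right)^{2} - 294333} = \frac{-35507 + 14 \sqrt{237}}{363^{\frac{5}{2}} \left(1 + 363\right)^{2} - 294333} = \frac{-35507 + 14 \sqrt{237}}{1449459 \sqrt{3} \cdot 364^{2} - 294333} = \frac{-35507 + 14 \sqrt{237}}{1449459 \sqrt{3} \cdot 132496 - 294333} = \frac{-35507 + 14 \sqrt{237}}{192047519664 \sqrt{3} - 294333} = \frac{-35507 + 14 \sqrt{237}}{-294333 + 192047519664 \sqrt{3}}$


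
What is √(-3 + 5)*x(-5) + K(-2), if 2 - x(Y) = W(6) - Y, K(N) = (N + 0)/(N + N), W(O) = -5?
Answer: ½ + 2*√2 ≈ 3.3284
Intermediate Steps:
K(N) = ½ (K(N) = N/((2*N)) = N*(1/(2*N)) = ½)
x(Y) = 7 + Y (x(Y) = 2 - (-5 - Y) = 2 + (5 + Y) = 7 + Y)
√(-3 + 5)*x(-5) + K(-2) = √(-3 + 5)*(7 - 5) + ½ = √2*2 + ½ = 2*√2 + ½ = ½ + 2*√2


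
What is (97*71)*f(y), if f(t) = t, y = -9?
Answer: -61983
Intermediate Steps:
(97*71)*f(y) = (97*71)*(-9) = 6887*(-9) = -61983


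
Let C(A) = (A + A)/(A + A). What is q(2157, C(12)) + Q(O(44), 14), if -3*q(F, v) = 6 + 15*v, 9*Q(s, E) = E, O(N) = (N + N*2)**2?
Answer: -49/9 ≈ -5.4444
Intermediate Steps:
O(N) = 9*N**2 (O(N) = (N + 2*N)**2 = (3*N)**2 = 9*N**2)
Q(s, E) = E/9
C(A) = 1 (C(A) = (2*A)/((2*A)) = (2*A)*(1/(2*A)) = 1)
q(F, v) = -2 - 5*v (q(F, v) = -(6 + 15*v)/3 = -2 - 5*v)
q(2157, C(12)) + Q(O(44), 14) = (-2 - 5*1) + (1/9)*14 = (-2 - 5) + 14/9 = -7 + 14/9 = -49/9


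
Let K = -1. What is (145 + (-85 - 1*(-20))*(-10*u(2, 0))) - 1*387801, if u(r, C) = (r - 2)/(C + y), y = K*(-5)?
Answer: -387656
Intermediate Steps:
y = 5 (y = -1*(-5) = 5)
u(r, C) = (-2 + r)/(5 + C) (u(r, C) = (r - 2)/(C + 5) = (-2 + r)/(5 + C))
(145 + (-85 - 1*(-20))*(-10*u(2, 0))) - 1*387801 = (145 + (-85 - 1*(-20))*(-10*(-2 + 2)/(5 + 0))) - 1*387801 = (145 + (-85 + 20)*(-10*0/5)) - 387801 = (145 - (-650)*(⅕)*0) - 387801 = (145 - (-650)*0) - 387801 = (145 - 65*0) - 387801 = (145 + 0) - 387801 = 145 - 387801 = -387656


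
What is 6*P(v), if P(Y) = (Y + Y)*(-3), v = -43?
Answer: 1548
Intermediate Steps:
P(Y) = -6*Y (P(Y) = (2*Y)*(-3) = -6*Y)
6*P(v) = 6*(-6*(-43)) = 6*258 = 1548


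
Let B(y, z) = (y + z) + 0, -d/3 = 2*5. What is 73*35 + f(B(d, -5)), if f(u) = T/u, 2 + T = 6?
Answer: 89421/35 ≈ 2554.9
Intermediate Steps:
d = -30 (d = -6*5 = -3*10 = -30)
B(y, z) = y + z
T = 4 (T = -2 + 6 = 4)
f(u) = 4/u
73*35 + f(B(d, -5)) = 73*35 + 4/(-30 - 5) = 2555 + 4/(-35) = 2555 + 4*(-1/35) = 2555 - 4/35 = 89421/35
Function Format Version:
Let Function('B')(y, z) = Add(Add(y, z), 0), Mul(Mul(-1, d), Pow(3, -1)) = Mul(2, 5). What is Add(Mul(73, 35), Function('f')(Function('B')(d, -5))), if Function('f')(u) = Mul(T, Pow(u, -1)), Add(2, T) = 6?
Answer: Rational(89421, 35) ≈ 2554.9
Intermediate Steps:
d = -30 (d = Mul(-3, Mul(2, 5)) = Mul(-3, 10) = -30)
Function('B')(y, z) = Add(y, z)
T = 4 (T = Add(-2, 6) = 4)
Function('f')(u) = Mul(4, Pow(u, -1))
Add(Mul(73, 35), Function('f')(Function('B')(d, -5))) = Add(Mul(73, 35), Mul(4, Pow(Add(-30, -5), -1))) = Add(2555, Mul(4, Pow(-35, -1))) = Add(2555, Mul(4, Rational(-1, 35))) = Add(2555, Rational(-4, 35)) = Rational(89421, 35)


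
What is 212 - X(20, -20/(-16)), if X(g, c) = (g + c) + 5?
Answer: 743/4 ≈ 185.75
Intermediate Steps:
X(g, c) = 5 + c + g (X(g, c) = (c + g) + 5 = 5 + c + g)
212 - X(20, -20/(-16)) = 212 - (5 - 20/(-16) + 20) = 212 - (5 - 20*(-1/16) + 20) = 212 - (5 + 5/4 + 20) = 212 - 1*105/4 = 212 - 105/4 = 743/4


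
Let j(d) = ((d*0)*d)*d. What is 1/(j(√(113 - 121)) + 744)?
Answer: 1/744 ≈ 0.0013441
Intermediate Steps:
j(d) = 0 (j(d) = (0*d)*d = 0*d = 0)
1/(j(√(113 - 121)) + 744) = 1/(0 + 744) = 1/744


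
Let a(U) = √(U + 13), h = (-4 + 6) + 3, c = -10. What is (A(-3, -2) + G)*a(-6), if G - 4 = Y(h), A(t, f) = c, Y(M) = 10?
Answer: 4*√7 ≈ 10.583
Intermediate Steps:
h = 5 (h = 2 + 3 = 5)
A(t, f) = -10
G = 14 (G = 4 + 10 = 14)
a(U) = √(13 + U)
(A(-3, -2) + G)*a(-6) = (-10 + 14)*√(13 - 6) = 4*√7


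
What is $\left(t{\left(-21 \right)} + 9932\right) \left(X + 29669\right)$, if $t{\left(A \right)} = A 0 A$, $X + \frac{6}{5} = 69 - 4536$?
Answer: $\frac{1251471728}{5} \approx 2.5029 \cdot 10^{8}$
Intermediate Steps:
$X = - \frac{22341}{5}$ ($X = - \frac{6}{5} + \left(69 - 4536\right) = - \frac{6}{5} - 4467 = - \frac{22341}{5} \approx -4468.2$)
$t{\left(A \right)} = 0$ ($t{\left(A \right)} = 0 A = 0$)
$\left(t{\left(-21 \right)} + 9932\right) \left(X + 29669\right) = \left(0 + 9932\right) \left(- \frac{22341}{5} + 29669\right) = 9932 \cdot \frac{126004}{5} = \frac{1251471728}{5}$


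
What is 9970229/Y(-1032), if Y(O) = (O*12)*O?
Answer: 9970229/12780288 ≈ 0.78013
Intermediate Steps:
Y(O) = 12*O**2 (Y(O) = (12*O)*O = 12*O**2)
9970229/Y(-1032) = 9970229/((12*(-1032)**2)) = 9970229/((12*1065024)) = 9970229/12780288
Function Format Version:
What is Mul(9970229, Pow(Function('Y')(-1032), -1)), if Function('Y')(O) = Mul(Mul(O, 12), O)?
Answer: Rational(9970229, 12780288) ≈ 0.78013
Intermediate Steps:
Function('Y')(O) = Mul(12, Pow(O, 2)) (Function('Y')(O) = Mul(Mul(12, O), O) = Mul(12, Pow(O, 2)))
Mul(9970229, Pow(Function('Y')(-1032), -1)) = Mul(9970229, Pow(Mul(12, Pow(-1032, 2)), -1)) = Mul(9970229, Pow(Mul(12, 1065024), -1)) = Mul(9970229, Pow(12780288, -1)) = Mul(9970229, Rational(1, 12780288)) = Rational(9970229, 12780288)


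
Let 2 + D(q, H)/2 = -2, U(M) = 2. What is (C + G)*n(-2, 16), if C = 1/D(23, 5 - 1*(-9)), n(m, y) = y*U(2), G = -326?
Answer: -10436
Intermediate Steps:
D(q, H) = -8 (D(q, H) = -4 + 2*(-2) = -4 - 4 = -8)
n(m, y) = 2*y (n(m, y) = y*2 = 2*y)
C = -⅛ (C = 1/(-8) = -⅛ ≈ -0.12500)
(C + G)*n(-2, 16) = (-⅛ - 326)*(2*16) = -2609/8*32 = -10436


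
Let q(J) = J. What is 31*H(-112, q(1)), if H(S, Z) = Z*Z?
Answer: 31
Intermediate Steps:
H(S, Z) = Z²
31*H(-112, q(1)) = 31*1² = 31*1 = 31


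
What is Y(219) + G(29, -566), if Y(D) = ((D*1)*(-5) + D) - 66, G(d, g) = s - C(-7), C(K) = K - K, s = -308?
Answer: -1250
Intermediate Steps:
C(K) = 0
G(d, g) = -308 (G(d, g) = -308 - 1*0 = -308 + 0 = -308)
Y(D) = -66 - 4*D (Y(D) = (D*(-5) + D) - 66 = (-5*D + D) - 66 = -4*D - 66 = -66 - 4*D)
Y(219) + G(29, -566) = (-66 - 4*219) - 308 = (-66 - 876) - 308 = -942 - 308 = -1250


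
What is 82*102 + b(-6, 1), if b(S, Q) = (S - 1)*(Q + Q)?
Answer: 8350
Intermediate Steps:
b(S, Q) = 2*Q*(-1 + S) (b(S, Q) = (-1 + S)*(2*Q) = 2*Q*(-1 + S))
82*102 + b(-6, 1) = 82*102 + 2*1*(-1 - 6) = 8364 + 2*1*(-7) = 8364 - 14 = 8350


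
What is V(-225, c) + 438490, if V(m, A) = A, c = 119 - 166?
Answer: 438443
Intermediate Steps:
c = -47
V(-225, c) + 438490 = -47 + 438490 = 438443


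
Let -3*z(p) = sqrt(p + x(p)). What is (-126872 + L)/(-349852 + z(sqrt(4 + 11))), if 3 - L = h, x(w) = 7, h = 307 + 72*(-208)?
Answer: 112200/(349852 + sqrt(7 + sqrt(15))/3) ≈ 0.32071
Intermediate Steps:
h = -14669 (h = 307 - 14976 = -14669)
L = 14672 (L = 3 - 1*(-14669) = 3 + 14669 = 14672)
z(p) = -sqrt(7 + p)/3 (z(p) = -sqrt(p + 7)/3 = -sqrt(7 + p)/3)
(-126872 + L)/(-349852 + z(sqrt(4 + 11))) = (-126872 + 14672)/(-349852 - sqrt(7 + sqrt(4 + 11))/3) = -112200/(-349852 - sqrt(7 + sqrt(15))/3)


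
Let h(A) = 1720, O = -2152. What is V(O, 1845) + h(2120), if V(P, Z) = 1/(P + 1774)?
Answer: 650159/378 ≈ 1720.0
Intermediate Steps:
V(P, Z) = 1/(1774 + P)
V(O, 1845) + h(2120) = 1/(1774 - 2152) + 1720 = 1/(-378) + 1720 = -1/378 + 1720 = 650159/378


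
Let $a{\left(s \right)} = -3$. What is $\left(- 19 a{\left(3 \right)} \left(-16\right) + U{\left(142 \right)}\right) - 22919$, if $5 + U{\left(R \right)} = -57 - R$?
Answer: $-24035$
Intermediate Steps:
$U{\left(R \right)} = -62 - R$ ($U{\left(R \right)} = -5 - \left(57 + R\right) = -62 - R$)
$\left(- 19 a{\left(3 \right)} \left(-16\right) + U{\left(142 \right)}\right) - 22919 = \left(\left(-19\right) \left(-3\right) \left(-16\right) - 204\right) - 22919 = \left(57 \left(-16\right) - 204\right) - 22919 = \left(-912 - 204\right) - 22919 = -1116 - 22919 = -24035$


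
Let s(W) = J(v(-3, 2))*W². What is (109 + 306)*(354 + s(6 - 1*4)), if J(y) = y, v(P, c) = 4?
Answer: 153550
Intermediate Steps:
s(W) = 4*W²
(109 + 306)*(354 + s(6 - 1*4)) = (109 + 306)*(354 + 4*(6 - 1*4)²) = 415*(354 + 4*(6 - 4)²) = 415*(354 + 4*2²) = 415*(354 + 4*4) = 415*(354 + 16) = 415*370 = 153550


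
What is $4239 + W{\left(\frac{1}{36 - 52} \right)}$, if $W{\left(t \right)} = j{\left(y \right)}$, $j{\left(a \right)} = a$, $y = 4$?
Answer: $4243$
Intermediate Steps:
$W{\left(t \right)} = 4$
$4239 + W{\left(\frac{1}{36 - 52} \right)} = 4239 + 4 = 4243$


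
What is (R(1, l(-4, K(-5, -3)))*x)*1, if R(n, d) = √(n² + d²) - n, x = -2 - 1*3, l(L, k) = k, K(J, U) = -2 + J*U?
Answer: 5 - 5*√170 ≈ -60.192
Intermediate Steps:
x = -5 (x = -2 - 3 = -5)
R(n, d) = √(d² + n²) - n
(R(1, l(-4, K(-5, -3)))*x)*1 = ((√((-2 - 5*(-3))² + 1²) - 1*1)*(-5))*1 = ((√((-2 + 15)² + 1) - 1)*(-5))*1 = ((√(13² + 1) - 1)*(-5))*1 = ((√(169 + 1) - 1)*(-5))*1 = ((√170 - 1)*(-5))*1 = ((-1 + √170)*(-5))*1 = (5 - 5*√170)*1 = 5 - 5*√170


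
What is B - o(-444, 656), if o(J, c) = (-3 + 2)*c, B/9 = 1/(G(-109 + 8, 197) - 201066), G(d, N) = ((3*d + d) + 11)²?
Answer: 10193581/15539 ≈ 656.00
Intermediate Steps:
G(d, N) = (11 + 4*d)² (G(d, N) = (4*d + 11)² = (11 + 4*d)²)
B = -3/15539 (B = 9/((11 + 4*(-109 + 8))² - 201066) = 9/((11 + 4*(-101))² - 201066) = 9/((11 - 404)² - 201066) = 9/((-393)² - 201066) = 9/(154449 - 201066) = 9/(-46617) = 9*(-1/46617) = -3/15539 ≈ -0.00019306)
o(J, c) = -c
B - o(-444, 656) = -3/15539 - (-1)*656 = -3/15539 - 1*(-656) = -3/15539 + 656 = 10193581/15539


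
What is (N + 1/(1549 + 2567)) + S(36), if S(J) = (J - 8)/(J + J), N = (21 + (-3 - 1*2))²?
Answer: 3165893/12348 ≈ 256.39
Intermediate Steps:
N = 256 (N = (21 + (-3 - 2))² = (21 - 5)² = 16² = 256)
S(J) = (-8 + J)/(2*J) (S(J) = (-8 + J)/((2*J)) = (-8 + J)*(1/(2*J)) = (-8 + J)/(2*J))
(N + 1/(1549 + 2567)) + S(36) = (256 + 1/(1549 + 2567)) + (½)*(-8 + 36)/36 = (256 + 1/4116) + (½)*(1/36)*28 = (256 + 1/4116) + 7/18 = 1053697/4116 + 7/18 = 3165893/12348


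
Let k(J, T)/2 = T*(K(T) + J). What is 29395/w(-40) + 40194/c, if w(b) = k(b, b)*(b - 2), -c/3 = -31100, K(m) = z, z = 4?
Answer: 35321879/188092800 ≈ 0.18779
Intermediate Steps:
K(m) = 4
k(J, T) = 2*T*(4 + J) (k(J, T) = 2*(T*(4 + J)) = 2*T*(4 + J))
c = 93300 (c = -3*(-31100) = 93300)
w(b) = 2*b*(-2 + b)*(4 + b) (w(b) = (2*b*(4 + b))*(b - 2) = (2*b*(4 + b))*(-2 + b) = 2*b*(-2 + b)*(4 + b))
29395/w(-40) + 40194/c = 29395/((2*(-40)*(-2 - 40)*(4 - 40))) + 40194/93300 = 29395/((2*(-40)*(-42)*(-36))) + 40194*(1/93300) = 29395/(-120960) + 6699/15550 = 29395*(-1/120960) + 6699/15550 = -5879/24192 + 6699/15550 = 35321879/188092800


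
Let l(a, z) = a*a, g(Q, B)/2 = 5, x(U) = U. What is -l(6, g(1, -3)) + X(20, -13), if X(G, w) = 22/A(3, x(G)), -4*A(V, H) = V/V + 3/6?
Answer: -284/3 ≈ -94.667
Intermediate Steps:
A(V, H) = -3/8 (A(V, H) = -(V/V + 3/6)/4 = -(1 + 3*(⅙))/4 = -(1 + ½)/4 = -¼*3/2 = -3/8)
g(Q, B) = 10 (g(Q, B) = 2*5 = 10)
l(a, z) = a²
X(G, w) = -176/3 (X(G, w) = 22/(-3/8) = 22*(-8/3) = -176/3)
-l(6, g(1, -3)) + X(20, -13) = -1*6² - 176/3 = -1*36 - 176/3 = -36 - 176/3 = -284/3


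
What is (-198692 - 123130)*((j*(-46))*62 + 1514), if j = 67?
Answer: 61007796540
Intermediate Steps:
(-198692 - 123130)*((j*(-46))*62 + 1514) = (-198692 - 123130)*((67*(-46))*62 + 1514) = -321822*(-3082*62 + 1514) = -321822*(-191084 + 1514) = -321822*(-189570) = 61007796540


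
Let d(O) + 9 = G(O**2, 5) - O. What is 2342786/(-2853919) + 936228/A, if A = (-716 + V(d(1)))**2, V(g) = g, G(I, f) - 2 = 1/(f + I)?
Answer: 52000272377038/53829618452431 ≈ 0.96602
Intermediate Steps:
G(I, f) = 2 + 1/(I + f) (G(I, f) = 2 + 1/(f + I) = 2 + 1/(I + f))
d(O) = -9 - O + (11 + 2*O**2)/(5 + O**2) (d(O) = -9 + ((1 + 2*O**2 + 2*5)/(O**2 + 5) - O) = -9 + ((1 + 2*O**2 + 10)/(5 + O**2) - O) = -9 + ((11 + 2*O**2)/(5 + O**2) - O) = -9 + (-O + (11 + 2*O**2)/(5 + O**2)) = -9 - O + (11 + 2*O**2)/(5 + O**2))
A = 18861649/36 (A = (-716 + (-34 - 1*1**3 - 7*1**2 - 5*1)/(5 + 1**2))**2 = (-716 + (-34 - 1*1 - 7*1 - 5)/(5 + 1))**2 = (-716 + (-34 - 1 - 7 - 5)/6)**2 = (-716 + (1/6)*(-47))**2 = (-716 - 47/6)**2 = (-4343/6)**2 = 18861649/36 ≈ 5.2393e+5)
2342786/(-2853919) + 936228/A = 2342786/(-2853919) + 936228/(18861649/36) = 2342786*(-1/2853919) + 936228*(36/18861649) = -2342786/2853919 + 33704208/18861649 = 52000272377038/53829618452431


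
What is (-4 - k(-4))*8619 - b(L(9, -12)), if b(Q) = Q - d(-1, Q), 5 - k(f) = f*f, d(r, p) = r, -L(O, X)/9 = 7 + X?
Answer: 60287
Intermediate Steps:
L(O, X) = -63 - 9*X (L(O, X) = -9*(7 + X) = -63 - 9*X)
k(f) = 5 - f² (k(f) = 5 - f*f = 5 - f²)
b(Q) = 1 + Q (b(Q) = Q - 1*(-1) = Q + 1 = 1 + Q)
(-4 - k(-4))*8619 - b(L(9, -12)) = (-4 - (5 - 1*(-4)²))*8619 - (1 + (-63 - 9*(-12))) = (-4 - (5 - 1*16))*8619 - (1 + (-63 + 108)) = (-4 - (5 - 16))*8619 - (1 + 45) = (-4 - 1*(-11))*8619 - 1*46 = (-4 + 11)*8619 - 46 = 7*8619 - 46 = 60333 - 46 = 60287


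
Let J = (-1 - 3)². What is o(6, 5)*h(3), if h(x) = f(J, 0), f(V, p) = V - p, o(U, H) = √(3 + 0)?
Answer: 16*√3 ≈ 27.713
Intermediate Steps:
o(U, H) = √3
J = 16 (J = (-4)² = 16)
h(x) = 16 (h(x) = 16 - 1*0 = 16 + 0 = 16)
o(6, 5)*h(3) = √3*16 = 16*√3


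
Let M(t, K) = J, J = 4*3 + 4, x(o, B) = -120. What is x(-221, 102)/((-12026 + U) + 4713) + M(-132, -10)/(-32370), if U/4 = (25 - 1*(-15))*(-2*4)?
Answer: 144112/10698285 ≈ 0.013471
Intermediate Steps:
U = -1280 (U = 4*((25 - 1*(-15))*(-2*4)) = 4*((25 + 15)*(-8)) = 4*(40*(-8)) = 4*(-320) = -1280)
J = 16 (J = 12 + 4 = 16)
M(t, K) = 16
x(-221, 102)/((-12026 + U) + 4713) + M(-132, -10)/(-32370) = -120/((-12026 - 1280) + 4713) + 16/(-32370) = -120/(-13306 + 4713) + 16*(-1/32370) = -120/(-8593) - 8/16185 = -120*(-1/8593) - 8/16185 = 120/8593 - 8/16185 = 144112/10698285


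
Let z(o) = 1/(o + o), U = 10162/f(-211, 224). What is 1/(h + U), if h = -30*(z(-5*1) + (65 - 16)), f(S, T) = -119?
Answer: -119/184735 ≈ -0.00064417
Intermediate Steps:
U = -10162/119 (U = 10162/(-119) = 10162*(-1/119) = -10162/119 ≈ -85.395)
z(o) = 1/(2*o)
h = -1467 (h = -30*(1/(2*((-5*1))) + (65 - 16)) = -30*((½)/(-5) + 49) = -30*((½)*(-⅕) + 49) = -30*(-⅒ + 49) = -30*489/10 = -1467)
1/(h + U) = 1/(-1467 - 10162/119) = 1/(-184735/119) = -119/184735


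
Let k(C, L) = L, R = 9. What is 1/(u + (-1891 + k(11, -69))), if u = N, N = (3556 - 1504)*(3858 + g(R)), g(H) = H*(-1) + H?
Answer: 1/7914656 ≈ 1.2635e-7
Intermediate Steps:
g(H) = 0 (g(H) = -H + H = 0)
N = 7916616 (N = (3556 - 1504)*(3858 + 0) = 2052*3858 = 7916616)
u = 7916616
1/(u + (-1891 + k(11, -69))) = 1/(7916616 + (-1891 - 69)) = 1/(7916616 - 1960) = 1/7914656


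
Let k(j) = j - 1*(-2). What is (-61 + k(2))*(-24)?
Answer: 1368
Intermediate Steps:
k(j) = 2 + j (k(j) = j + 2 = 2 + j)
(-61 + k(2))*(-24) = (-61 + (2 + 2))*(-24) = (-61 + 4)*(-24) = -57*(-24) = 1368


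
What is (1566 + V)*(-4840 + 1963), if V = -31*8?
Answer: -3791886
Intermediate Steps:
V = -248
(1566 + V)*(-4840 + 1963) = (1566 - 248)*(-4840 + 1963) = 1318*(-2877) = -3791886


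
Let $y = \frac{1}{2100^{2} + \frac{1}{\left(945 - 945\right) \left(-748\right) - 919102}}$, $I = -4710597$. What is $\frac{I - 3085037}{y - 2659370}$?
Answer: $\frac{15798787075469042183}{5389532190054910764} \approx 2.9314$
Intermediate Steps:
$y = \frac{919102}{4053239819999}$ ($y = \frac{1}{4410000 + \frac{1}{0 \left(-748\right) - 919102}} = \frac{1}{4410000 + \frac{1}{0 - 919102}} = \frac{1}{4410000 + \frac{1}{-919102}} = \frac{1}{4410000 - \frac{1}{919102}} = \frac{1}{\frac{4053239819999}{919102}} = \frac{919102}{4053239819999} \approx 2.2676 \cdot 10^{-7}$)
$\frac{I - 3085037}{y - 2659370} = \frac{-4710597 - 3085037}{\frac{919102}{4053239819999} - 2659370} = - \frac{7795634}{- \frac{10779064380109821528}{4053239819999}} = \left(-7795634\right) \left(- \frac{4053239819999}{10779064380109821528}\right) = \frac{15798787075469042183}{5389532190054910764}$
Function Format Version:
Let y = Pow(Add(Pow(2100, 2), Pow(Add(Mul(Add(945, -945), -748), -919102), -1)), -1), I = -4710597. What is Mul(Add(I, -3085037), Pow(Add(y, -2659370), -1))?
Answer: Rational(15798787075469042183, 5389532190054910764) ≈ 2.9314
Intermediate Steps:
y = Rational(919102, 4053239819999) (y = Pow(Add(4410000, Pow(Add(Mul(0, -748), -919102), -1)), -1) = Pow(Add(4410000, Pow(Add(0, -919102), -1)), -1) = Pow(Add(4410000, Pow(-919102, -1)), -1) = Pow(Add(4410000, Rational(-1, 919102)), -1) = Pow(Rational(4053239819999, 919102), -1) = Rational(919102, 4053239819999) ≈ 2.2676e-7)
Mul(Add(I, -3085037), Pow(Add(y, -2659370), -1)) = Mul(Add(-4710597, -3085037), Pow(Add(Rational(919102, 4053239819999), -2659370), -1)) = Mul(-7795634, Pow(Rational(-10779064380109821528, 4053239819999), -1)) = Mul(-7795634, Rational(-4053239819999, 10779064380109821528)) = Rational(15798787075469042183, 5389532190054910764)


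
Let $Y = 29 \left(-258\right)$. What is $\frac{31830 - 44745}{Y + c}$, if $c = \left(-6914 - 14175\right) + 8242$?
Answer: $\frac{12915}{20329} \approx 0.6353$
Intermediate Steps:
$c = -12847$ ($c = -21089 + 8242 = -12847$)
$Y = -7482$
$\frac{31830 - 44745}{Y + c} = \frac{31830 - 44745}{-7482 - 12847} = - \frac{12915}{-20329} = \left(-12915\right) \left(- \frac{1}{20329}\right) = \frac{12915}{20329}$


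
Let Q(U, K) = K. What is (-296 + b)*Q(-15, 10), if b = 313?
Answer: 170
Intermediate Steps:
(-296 + b)*Q(-15, 10) = (-296 + 313)*10 = 17*10 = 170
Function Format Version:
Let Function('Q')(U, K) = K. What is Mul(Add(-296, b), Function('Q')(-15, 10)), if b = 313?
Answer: 170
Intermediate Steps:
Mul(Add(-296, b), Function('Q')(-15, 10)) = Mul(Add(-296, 313), 10) = Mul(17, 10) = 170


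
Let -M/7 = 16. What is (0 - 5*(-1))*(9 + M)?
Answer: -515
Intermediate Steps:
M = -112 (M = -7*16 = -112)
(0 - 5*(-1))*(9 + M) = (0 - 5*(-1))*(9 - 112) = (0 + 5)*(-103) = 5*(-103) = -515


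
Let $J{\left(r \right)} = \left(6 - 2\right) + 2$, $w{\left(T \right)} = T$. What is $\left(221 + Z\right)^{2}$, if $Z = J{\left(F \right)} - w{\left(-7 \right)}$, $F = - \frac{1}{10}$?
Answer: $54756$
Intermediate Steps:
$F = - \frac{1}{10}$ ($F = \left(-1\right) \frac{1}{10} = - \frac{1}{10} \approx -0.1$)
$J{\left(r \right)} = 6$ ($J{\left(r \right)} = 4 + 2 = 6$)
$Z = 13$ ($Z = 6 - -7 = 6 + 7 = 13$)
$\left(221 + Z\right)^{2} = \left(221 + 13\right)^{2} = 234^{2} = 54756$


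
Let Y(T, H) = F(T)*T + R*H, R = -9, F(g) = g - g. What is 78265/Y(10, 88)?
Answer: -7115/72 ≈ -98.819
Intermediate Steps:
F(g) = 0
Y(T, H) = -9*H (Y(T, H) = 0*T - 9*H = 0 - 9*H = -9*H)
78265/Y(10, 88) = 78265/((-9*88)) = 78265/(-792) = 78265*(-1/792) = -7115/72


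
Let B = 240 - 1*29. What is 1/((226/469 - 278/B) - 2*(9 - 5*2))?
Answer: 98959/115222 ≈ 0.85886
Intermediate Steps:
B = 211 (B = 240 - 29 = 211)
1/((226/469 - 278/B) - 2*(9 - 5*2)) = 1/((226/469 - 278/211) - 2*(9 - 5*2)) = 1/((226*(1/469) - 278*1/211) - 2*(9 - 10)) = 1/((226/469 - 278/211) - 2*(-1)) = 1/(-82696/98959 + 2) = 1/(115222/98959) = 98959/115222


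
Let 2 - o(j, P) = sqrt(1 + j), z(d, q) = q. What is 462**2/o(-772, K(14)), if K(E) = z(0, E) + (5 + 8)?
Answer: 426888/775 + 213444*I*sqrt(771)/775 ≈ 550.82 + 7647.3*I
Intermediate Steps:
K(E) = 13 + E (K(E) = E + (5 + 8) = E + 13 = 13 + E)
o(j, P) = 2 - sqrt(1 + j)
462**2/o(-772, K(14)) = 462**2/(2 - sqrt(1 - 772)) = 213444/(2 - sqrt(-771)) = 213444/(2 - I*sqrt(771))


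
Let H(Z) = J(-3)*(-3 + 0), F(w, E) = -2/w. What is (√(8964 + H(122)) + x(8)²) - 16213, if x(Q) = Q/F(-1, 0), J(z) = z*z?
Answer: -16197 + 3*√993 ≈ -16102.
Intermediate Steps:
J(z) = z²
H(Z) = -27 (H(Z) = (-3)²*(-3 + 0) = 9*(-3) = -27)
x(Q) = Q/2 (x(Q) = Q/((-2/(-1))) = Q/((-2*(-1))) = Q/2)
(√(8964 + H(122)) + x(8)²) - 16213 = (√(8964 - 27) + ((½)*8)²) - 16213 = (√8937 + 4²) - 16213 = (3*√993 + 16) - 16213 = (16 + 3*√993) - 16213 = -16197 + 3*√993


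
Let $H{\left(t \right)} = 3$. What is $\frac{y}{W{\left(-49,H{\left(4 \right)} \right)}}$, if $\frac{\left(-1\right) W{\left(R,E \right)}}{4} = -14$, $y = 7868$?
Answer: $\frac{281}{2} \approx 140.5$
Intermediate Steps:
$W{\left(R,E \right)} = 56$ ($W{\left(R,E \right)} = \left(-4\right) \left(-14\right) = 56$)
$\frac{y}{W{\left(-49,H{\left(4 \right)} \right)}} = \frac{7868}{56} = 7868 \cdot \frac{1}{56} = \frac{281}{2}$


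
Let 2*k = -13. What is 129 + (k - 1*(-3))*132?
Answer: -333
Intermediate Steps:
k = -13/2 (k = (½)*(-13) = -13/2 ≈ -6.5000)
129 + (k - 1*(-3))*132 = 129 + (-13/2 - 1*(-3))*132 = 129 + (-13/2 + 3)*132 = 129 - 7/2*132 = 129 - 462 = -333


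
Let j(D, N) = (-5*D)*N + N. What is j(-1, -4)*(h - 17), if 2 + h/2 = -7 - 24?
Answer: 1992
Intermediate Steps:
j(D, N) = N - 5*D*N (j(D, N) = -5*D*N + N = N - 5*D*N)
h = -66 (h = -4 + 2*(-7 - 24) = -4 + 2*(-31) = -4 - 62 = -66)
j(-1, -4)*(h - 17) = (-4*(1 - 5*(-1)))*(-66 - 17) = -4*(1 + 5)*(-83) = -4*6*(-83) = -24*(-83) = 1992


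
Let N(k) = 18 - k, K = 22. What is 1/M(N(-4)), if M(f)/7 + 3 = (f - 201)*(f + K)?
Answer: -1/55153 ≈ -1.8131e-5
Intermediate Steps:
M(f) = -21 + 7*(-201 + f)*(22 + f) (M(f) = -21 + 7*((f - 201)*(f + 22)) = -21 + 7*((-201 + f)*(22 + f)) = -21 + 7*(-201 + f)*(22 + f))
1/M(N(-4)) = 1/(-30975 - 1253*(18 - 1*(-4)) + 7*(18 - 1*(-4))²) = 1/(-30975 - 1253*(18 + 4) + 7*(18 + 4)²) = 1/(-30975 - 1253*22 + 7*22²) = 1/(-30975 - 27566 + 7*484) = 1/(-30975 - 27566 + 3388) = 1/(-55153) = -1/55153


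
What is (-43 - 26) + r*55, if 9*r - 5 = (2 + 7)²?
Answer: 4109/9 ≈ 456.56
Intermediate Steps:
r = 86/9 (r = 5/9 + (2 + 7)²/9 = 5/9 + (⅑)*9² = 5/9 + (⅑)*81 = 5/9 + 9 = 86/9 ≈ 9.5556)
(-43 - 26) + r*55 = (-43 - 26) + (86/9)*55 = -69 + 4730/9 = 4109/9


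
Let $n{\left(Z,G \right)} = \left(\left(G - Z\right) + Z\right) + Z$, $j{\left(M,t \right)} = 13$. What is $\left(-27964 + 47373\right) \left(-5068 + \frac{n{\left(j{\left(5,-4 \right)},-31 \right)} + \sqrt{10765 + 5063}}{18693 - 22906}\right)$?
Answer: $- \frac{414410603594}{4213} - \frac{38818 \sqrt{3957}}{4213} \approx -9.8365 \cdot 10^{7}$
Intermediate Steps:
$n{\left(Z,G \right)} = G + Z$
$\left(-27964 + 47373\right) \left(-5068 + \frac{n{\left(j{\left(5,-4 \right)},-31 \right)} + \sqrt{10765 + 5063}}{18693 - 22906}\right) = \left(-27964 + 47373\right) \left(-5068 + \frac{\left(-31 + 13\right) + \sqrt{10765 + 5063}}{18693 - 22906}\right) = 19409 \left(-5068 + \frac{-18 + \sqrt{15828}}{-4213}\right) = 19409 \left(-5068 + \left(-18 + 2 \sqrt{3957}\right) \left(- \frac{1}{4213}\right)\right) = 19409 \left(-5068 + \left(\frac{18}{4213} - \frac{2 \sqrt{3957}}{4213}\right)\right) = 19409 \left(- \frac{21351466}{4213} - \frac{2 \sqrt{3957}}{4213}\right) = - \frac{414410603594}{4213} - \frac{38818 \sqrt{3957}}{4213}$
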